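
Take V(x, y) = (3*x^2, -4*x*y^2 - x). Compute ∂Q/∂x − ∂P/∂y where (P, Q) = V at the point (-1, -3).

-37

∂V₂/∂x = -4*y^2 - 1
∂V₁/∂y = 0
Scalar curl = -4*y^2 - 1
At (-1, -3): -37.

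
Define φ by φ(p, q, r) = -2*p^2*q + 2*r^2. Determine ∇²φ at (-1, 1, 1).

∂²φ/∂p² = -4*q
∂²φ/∂q² = 0
∂²φ/∂r² = 4
∇²φ = -4*q + 4
At (-1, 1, 1): 0.

0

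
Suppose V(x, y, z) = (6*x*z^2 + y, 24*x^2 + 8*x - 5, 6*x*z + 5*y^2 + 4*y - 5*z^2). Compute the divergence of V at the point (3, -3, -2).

∂V₁/∂x = 6*z^2
∂V₂/∂y = 0
∂V₃/∂z = 6*x - 10*z
∇·V = 6*x + 6*z^2 - 10*z
At (3, -3, -2): 62.

62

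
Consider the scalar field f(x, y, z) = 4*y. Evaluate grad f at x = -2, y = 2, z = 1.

∂f/∂x = 0
∂f/∂y = 4
∂f/∂z = 0
∇f = (0, 4, 0)
At (-2, 2, 1): (0, 4, 0).

(0, 4, 0)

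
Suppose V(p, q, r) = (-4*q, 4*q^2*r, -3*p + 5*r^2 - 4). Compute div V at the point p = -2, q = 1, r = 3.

54

∂V₁/∂p = 0
∂V₂/∂q = 8*q*r
∂V₃/∂r = 10*r
∇·V = 8*q*r + 10*r
At (-2, 1, 3): 54.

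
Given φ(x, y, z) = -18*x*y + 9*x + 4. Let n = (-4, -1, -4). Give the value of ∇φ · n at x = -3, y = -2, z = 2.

-234

∂φ/∂x = -18*y + 9
∂φ/∂y = -18*x
∂φ/∂z = 0
∇φ at (-3, -2, 2) = (45, 54, 0)
∇φ · n = (45)(-4) + (54)(-1) + (0)(-4) = -234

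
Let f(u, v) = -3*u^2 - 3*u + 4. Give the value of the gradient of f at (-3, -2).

(15, 0)

∂f/∂u = -6*u - 3
∂f/∂v = 0
∇f = (-6*u - 3, 0)
At (-3, -2): (15, 0).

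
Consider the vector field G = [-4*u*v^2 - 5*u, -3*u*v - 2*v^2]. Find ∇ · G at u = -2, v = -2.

-7

∂G₁/∂u = -4*v^2 - 5
∂G₂/∂v = -3*u - 4*v
∇·G = -3*u - 4*v^2 - 4*v - 5
At (-2, -2): -7.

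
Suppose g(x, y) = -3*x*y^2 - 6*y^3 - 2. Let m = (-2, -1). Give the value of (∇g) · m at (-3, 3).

∂g/∂x = -3*y^2
∂g/∂y = -6*x*y - 18*y^2
∇g at (-3, 3) = (-27, -108)
∇g · m = (-27)(-2) + (-108)(-1) = 162

162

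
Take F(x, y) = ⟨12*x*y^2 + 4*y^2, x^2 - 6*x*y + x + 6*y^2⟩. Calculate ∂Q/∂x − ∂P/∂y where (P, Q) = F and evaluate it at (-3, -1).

∂F₂/∂x = 2*x - 6*y + 1
∂F₁/∂y = 24*x*y + 8*y
Scalar curl = -24*x*y + 2*x - 14*y + 1
At (-3, -1): -63.

-63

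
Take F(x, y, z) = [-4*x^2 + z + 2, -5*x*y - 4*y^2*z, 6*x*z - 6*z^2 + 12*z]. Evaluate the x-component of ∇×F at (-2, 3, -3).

36

(∇×F)_1 = ∂F₃/∂y − ∂F₂/∂z
= 0 − (-4*y^2)
= 4*y^2
At (-2, 3, -3): 36.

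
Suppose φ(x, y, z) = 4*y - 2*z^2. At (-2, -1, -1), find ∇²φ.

-4

∂²φ/∂x² = 0
∂²φ/∂y² = 0
∂²φ/∂z² = -4
∇²φ = -4
At (-2, -1, -1): -4.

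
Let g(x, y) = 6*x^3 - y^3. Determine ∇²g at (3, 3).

∂²g/∂x² = 36*x
∂²g/∂y² = -6*y
∇²g = 36*x - 6*y
At (3, 3): 90.

90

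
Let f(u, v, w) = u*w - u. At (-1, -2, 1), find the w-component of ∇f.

-1

(∇f)_3 = ∂f/∂w = u
At (-1, -2, 1): -1.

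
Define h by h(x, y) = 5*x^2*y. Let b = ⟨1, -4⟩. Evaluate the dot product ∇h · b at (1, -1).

-30

∂h/∂x = 10*x*y
∂h/∂y = 5*x^2
∇h at (1, -1) = (-10, 5)
∇h · b = (-10)(1) + (5)(-4) = -30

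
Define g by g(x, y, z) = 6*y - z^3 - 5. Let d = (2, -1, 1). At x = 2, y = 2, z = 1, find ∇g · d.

∂g/∂x = 0
∂g/∂y = 6
∂g/∂z = -3*z^2
∇g at (2, 2, 1) = (0, 6, -3)
∇g · d = (0)(2) + (6)(-1) + (-3)(1) = -9

-9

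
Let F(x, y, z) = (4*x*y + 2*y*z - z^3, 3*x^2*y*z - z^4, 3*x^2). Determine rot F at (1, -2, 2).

(38, -22, -32)

(∇×F)₁ = ∂F₃/∂y − ∂F₂/∂z = -3*x^2*y + 4*z^3
(∇×F)₂ = ∂F₁/∂z − ∂F₃/∂x = -6*x + 2*y - 3*z^2
(∇×F)₃ = ∂F₂/∂x − ∂F₁/∂y = 6*x*y*z - 4*x - 2*z
∇×F = (-3*x^2*y + 4*z^3, -6*x + 2*y - 3*z^2, 6*x*y*z - 4*x - 2*z)
At (1, -2, 2): (38, -22, -32).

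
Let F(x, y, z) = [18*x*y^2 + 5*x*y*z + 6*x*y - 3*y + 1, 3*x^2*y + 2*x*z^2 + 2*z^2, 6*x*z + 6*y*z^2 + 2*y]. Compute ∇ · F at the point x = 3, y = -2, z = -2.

∂F₁/∂x = 18*y^2 + 5*y*z + 6*y
∂F₂/∂y = 3*x^2
∂F₃/∂z = 6*x + 12*y*z
∇·F = 3*x^2 + 6*x + 18*y^2 + 17*y*z + 6*y
At (3, -2, -2): 173.

173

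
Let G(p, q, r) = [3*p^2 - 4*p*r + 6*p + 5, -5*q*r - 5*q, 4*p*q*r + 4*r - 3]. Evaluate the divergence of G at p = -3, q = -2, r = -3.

38

∂G₁/∂p = 6*p - 4*r + 6
∂G₂/∂q = -5*r - 5
∂G₃/∂r = 4*p*q + 4
∇·G = 4*p*q + 6*p - 9*r + 5
At (-3, -2, -3): 38.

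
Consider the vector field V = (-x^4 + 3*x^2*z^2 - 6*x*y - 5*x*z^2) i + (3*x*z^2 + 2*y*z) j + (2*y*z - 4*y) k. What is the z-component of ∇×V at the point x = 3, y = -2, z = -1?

(∇×V)_3 = ∂V₂/∂x − ∂V₁/∂y
= 3*z^2 − (-6*x)
= 6*x + 3*z^2
At (3, -2, -1): 21.

21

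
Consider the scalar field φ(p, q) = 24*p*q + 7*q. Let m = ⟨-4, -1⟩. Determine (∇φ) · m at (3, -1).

∂φ/∂p = 24*q
∂φ/∂q = 24*p + 7
∇φ at (3, -1) = (-24, 79)
∇φ · m = (-24)(-4) + (79)(-1) = 17

17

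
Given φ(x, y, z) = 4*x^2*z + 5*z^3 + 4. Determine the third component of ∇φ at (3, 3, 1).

(∇φ)_3 = ∂φ/∂z = 4*x^2 + 15*z^2
At (3, 3, 1): 51.

51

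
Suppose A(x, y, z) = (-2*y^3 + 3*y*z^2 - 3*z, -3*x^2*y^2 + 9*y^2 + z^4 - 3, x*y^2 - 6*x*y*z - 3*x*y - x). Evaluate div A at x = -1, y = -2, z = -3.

∂A₁/∂x = 0
∂A₂/∂y = -6*x^2*y + 18*y
∂A₃/∂z = -6*x*y
∇·A = -6*x^2*y - 6*x*y + 18*y
At (-1, -2, -3): -36.

-36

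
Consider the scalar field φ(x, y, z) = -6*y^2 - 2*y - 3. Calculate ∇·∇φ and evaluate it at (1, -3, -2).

∂²φ/∂x² = 0
∂²φ/∂y² = -12
∂²φ/∂z² = 0
∇²φ = -12
At (1, -3, -2): -12.

-12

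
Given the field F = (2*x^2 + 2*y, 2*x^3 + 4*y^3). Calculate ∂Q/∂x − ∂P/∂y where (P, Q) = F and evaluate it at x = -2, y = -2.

∂F₂/∂x = 6*x^2
∂F₁/∂y = 2
Scalar curl = 6*x^2 - 2
At (-2, -2): 22.

22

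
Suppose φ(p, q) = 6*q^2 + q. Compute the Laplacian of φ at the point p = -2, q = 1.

∂²φ/∂p² = 0
∂²φ/∂q² = 12
∇²φ = 12
At (-2, 1): 12.

12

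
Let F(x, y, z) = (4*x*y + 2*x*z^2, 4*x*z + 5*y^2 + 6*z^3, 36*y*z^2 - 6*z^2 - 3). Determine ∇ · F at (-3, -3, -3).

660

∂F₁/∂x = 4*y + 2*z^2
∂F₂/∂y = 10*y
∂F₃/∂z = 72*y*z - 12*z
∇·F = 72*y*z + 14*y + 2*z^2 - 12*z
At (-3, -3, -3): 660.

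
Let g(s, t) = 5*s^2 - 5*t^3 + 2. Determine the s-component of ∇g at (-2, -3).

-20

(∇g)_1 = ∂g/∂s = 10*s
At (-2, -3): -20.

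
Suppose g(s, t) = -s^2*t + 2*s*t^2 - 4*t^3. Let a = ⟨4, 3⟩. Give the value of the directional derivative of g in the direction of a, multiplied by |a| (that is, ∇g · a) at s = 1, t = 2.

-107

∂g/∂s = -2*s*t + 2*t^2
∂g/∂t = -s^2 + 4*s*t - 12*t^2
∇g at (1, 2) = (4, -41)
∇g · a = (4)(4) + (-41)(3) = -107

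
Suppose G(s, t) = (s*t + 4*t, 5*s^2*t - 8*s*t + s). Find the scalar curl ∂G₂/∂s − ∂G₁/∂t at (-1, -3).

∂G₂/∂s = 10*s*t - 8*t + 1
∂G₁/∂t = s + 4
Scalar curl = 10*s*t - s - 8*t - 3
At (-1, -3): 52.

52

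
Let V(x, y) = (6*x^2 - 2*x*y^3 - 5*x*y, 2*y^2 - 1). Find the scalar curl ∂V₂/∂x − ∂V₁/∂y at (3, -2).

∂V₂/∂x = 0
∂V₁/∂y = -6*x*y^2 - 5*x
Scalar curl = 6*x*y^2 + 5*x
At (3, -2): 87.

87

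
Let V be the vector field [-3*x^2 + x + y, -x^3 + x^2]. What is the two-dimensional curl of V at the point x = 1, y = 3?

∂V₂/∂x = -3*x^2 + 2*x
∂V₁/∂y = 1
Scalar curl = -3*x^2 + 2*x - 1
At (1, 3): -2.

-2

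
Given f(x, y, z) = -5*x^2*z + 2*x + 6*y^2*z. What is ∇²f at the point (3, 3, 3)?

∂²f/∂x² = -10*z
∂²f/∂y² = 12*z
∂²f/∂z² = 0
∇²f = 2*z
At (3, 3, 3): 6.

6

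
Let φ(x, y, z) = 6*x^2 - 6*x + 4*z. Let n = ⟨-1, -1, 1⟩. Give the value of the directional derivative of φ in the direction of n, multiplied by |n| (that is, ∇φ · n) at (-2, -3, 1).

34

∂φ/∂x = 12*x - 6
∂φ/∂y = 0
∂φ/∂z = 4
∇φ at (-2, -3, 1) = (-30, 0, 4)
∇φ · n = (-30)(-1) + (0)(-1) + (4)(1) = 34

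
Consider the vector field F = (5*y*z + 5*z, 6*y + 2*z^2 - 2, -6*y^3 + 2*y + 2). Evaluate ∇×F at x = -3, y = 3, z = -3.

(-148, 20, 15)

(∇×F)₁ = ∂F₃/∂y − ∂F₂/∂z = -18*y^2 - 4*z + 2
(∇×F)₂ = ∂F₁/∂z − ∂F₃/∂x = 5*y + 5
(∇×F)₃ = ∂F₂/∂x − ∂F₁/∂y = -5*z
∇×F = (-18*y^2 - 4*z + 2, 5*y + 5, -5*z)
At (-3, 3, -3): (-148, 20, 15).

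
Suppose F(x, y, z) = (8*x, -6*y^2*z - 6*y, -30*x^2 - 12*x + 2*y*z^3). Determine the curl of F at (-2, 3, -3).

(0, -108, 0)

(∇×F)₁ = ∂F₃/∂y − ∂F₂/∂z = 6*y^2 + 2*z^3
(∇×F)₂ = ∂F₁/∂z − ∂F₃/∂x = 60*x + 12
(∇×F)₃ = ∂F₂/∂x − ∂F₁/∂y = 0
∇×F = (6*y^2 + 2*z^3, 60*x + 12, 0)
At (-2, 3, -3): (0, -108, 0).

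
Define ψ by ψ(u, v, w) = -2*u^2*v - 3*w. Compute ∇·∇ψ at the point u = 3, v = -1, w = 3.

∂²ψ/∂u² = -4*v
∂²ψ/∂v² = 0
∂²ψ/∂w² = 0
∇²ψ = -4*v
At (3, -1, 3): 4.

4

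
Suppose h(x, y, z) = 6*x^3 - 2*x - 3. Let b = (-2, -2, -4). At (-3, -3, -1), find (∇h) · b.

∂h/∂x = 18*x^2 - 2
∂h/∂y = 0
∂h/∂z = 0
∇h at (-3, -3, -1) = (160, 0, 0)
∇h · b = (160)(-2) + (0)(-2) + (0)(-4) = -320

-320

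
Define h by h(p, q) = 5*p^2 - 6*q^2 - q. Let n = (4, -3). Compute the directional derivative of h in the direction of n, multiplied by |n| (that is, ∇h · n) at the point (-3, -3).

∂h/∂p = 10*p
∂h/∂q = -12*q - 1
∇h at (-3, -3) = (-30, 35)
∇h · n = (-30)(4) + (35)(-3) = -225

-225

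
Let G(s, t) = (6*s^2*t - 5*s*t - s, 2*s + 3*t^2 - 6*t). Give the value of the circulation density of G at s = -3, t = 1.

-67

∂G₂/∂s = 2
∂G₁/∂t = 6*s^2 - 5*s
Scalar curl = -6*s^2 + 5*s + 2
At (-3, 1): -67.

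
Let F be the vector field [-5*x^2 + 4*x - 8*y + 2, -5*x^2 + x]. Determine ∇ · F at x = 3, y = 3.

∂F₁/∂x = -10*x + 4
∂F₂/∂y = 0
∇·F = -10*x + 4
At (3, 3): -26.

-26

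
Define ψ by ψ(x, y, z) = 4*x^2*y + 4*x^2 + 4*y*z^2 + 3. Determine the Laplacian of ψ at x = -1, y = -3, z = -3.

-40

∂²ψ/∂x² = 8*(y + 1)
∂²ψ/∂y² = 0
∂²ψ/∂z² = 8*y
∇²ψ = 16*y + 8
At (-1, -3, -3): -40.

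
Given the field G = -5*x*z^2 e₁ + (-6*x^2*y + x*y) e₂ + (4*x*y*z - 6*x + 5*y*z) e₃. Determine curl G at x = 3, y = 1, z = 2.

(34, -62, -35)

(∇×G)₁ = ∂G₃/∂y − ∂G₂/∂z = 4*x*z + 5*z
(∇×G)₂ = ∂G₁/∂z − ∂G₃/∂x = -10*x*z - 4*y*z + 6
(∇×G)₃ = ∂G₂/∂x − ∂G₁/∂y = -12*x*y + y
∇×G = (4*x*z + 5*z, -10*x*z - 4*y*z + 6, -12*x*y + y)
At (3, 1, 2): (34, -62, -35).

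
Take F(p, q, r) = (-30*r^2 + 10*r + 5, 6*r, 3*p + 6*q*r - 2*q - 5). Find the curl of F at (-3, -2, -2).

(∇×F)₁ = ∂F₃/∂q − ∂F₂/∂r = 6*r - 8
(∇×F)₂ = ∂F₁/∂r − ∂F₃/∂p = -60*r + 7
(∇×F)₃ = ∂F₂/∂p − ∂F₁/∂q = 0
∇×F = (6*r - 8, -60*r + 7, 0)
At (-3, -2, -2): (-20, 127, 0).

(-20, 127, 0)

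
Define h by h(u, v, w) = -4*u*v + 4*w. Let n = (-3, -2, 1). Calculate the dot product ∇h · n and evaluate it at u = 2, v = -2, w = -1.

∂h/∂u = -4*v
∂h/∂v = -4*u
∂h/∂w = 4
∇h at (2, -2, -1) = (8, -8, 4)
∇h · n = (8)(-3) + (-8)(-2) + (4)(1) = -4

-4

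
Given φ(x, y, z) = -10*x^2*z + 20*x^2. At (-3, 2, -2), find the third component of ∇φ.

-90

(∇φ)_3 = ∂φ/∂z = -10*x^2
At (-3, 2, -2): -90.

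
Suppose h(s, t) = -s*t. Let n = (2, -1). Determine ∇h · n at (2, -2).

∂h/∂s = -t
∂h/∂t = -s
∇h at (2, -2) = (2, -2)
∇h · n = (2)(2) + (-2)(-1) = 6

6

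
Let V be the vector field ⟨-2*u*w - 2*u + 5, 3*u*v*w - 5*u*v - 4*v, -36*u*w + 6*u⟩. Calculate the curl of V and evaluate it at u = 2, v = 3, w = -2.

(∇×V)₁ = ∂V₃/∂v − ∂V₂/∂w = -3*u*v
(∇×V)₂ = ∂V₁/∂w − ∂V₃/∂u = -2*u + 36*w - 6
(∇×V)₃ = ∂V₂/∂u − ∂V₁/∂v = 3*v*w - 5*v
∇×V = (-3*u*v, -2*u + 36*w - 6, 3*v*w - 5*v)
At (2, 3, -2): (-18, -82, -33).

(-18, -82, -33)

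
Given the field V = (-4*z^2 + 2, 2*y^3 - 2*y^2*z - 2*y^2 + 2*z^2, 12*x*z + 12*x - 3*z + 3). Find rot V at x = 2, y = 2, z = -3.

(20, 48, 0)

(∇×V)₁ = ∂V₃/∂y − ∂V₂/∂z = 2*y^2 - 4*z
(∇×V)₂ = ∂V₁/∂z − ∂V₃/∂x = -20*z - 12
(∇×V)₃ = ∂V₂/∂x − ∂V₁/∂y = 0
∇×V = (2*y^2 - 4*z, -20*z - 12, 0)
At (2, 2, -3): (20, 48, 0).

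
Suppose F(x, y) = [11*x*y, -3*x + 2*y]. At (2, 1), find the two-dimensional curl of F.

∂F₂/∂x = -3
∂F₁/∂y = 11*x
Scalar curl = -11*x - 3
At (2, 1): -25.

-25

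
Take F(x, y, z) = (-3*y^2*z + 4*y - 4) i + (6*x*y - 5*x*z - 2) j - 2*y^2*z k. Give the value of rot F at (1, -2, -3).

(∇×F)₁ = ∂F₃/∂y − ∂F₂/∂z = 5*x - 4*y*z
(∇×F)₂ = ∂F₁/∂z − ∂F₃/∂x = -3*y^2
(∇×F)₃ = ∂F₂/∂x − ∂F₁/∂y = 6*y*z + 6*y - 5*z - 4
∇×F = (5*x - 4*y*z, -3*y^2, 6*y*z + 6*y - 5*z - 4)
At (1, -2, -3): (-19, -12, 35).

(-19, -12, 35)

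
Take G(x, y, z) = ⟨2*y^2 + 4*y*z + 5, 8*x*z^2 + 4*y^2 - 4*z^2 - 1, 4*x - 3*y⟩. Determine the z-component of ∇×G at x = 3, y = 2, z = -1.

4

(∇×G)_3 = ∂G₂/∂x − ∂G₁/∂y
= 8*z^2 − (4*y + 4*z)
= -4*y + 8*z^2 - 4*z
At (3, 2, -1): 4.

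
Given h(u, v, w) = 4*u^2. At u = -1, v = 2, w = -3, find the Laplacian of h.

∂²h/∂u² = 8
∂²h/∂v² = 0
∂²h/∂w² = 0
∇²h = 8
At (-1, 2, -3): 8.

8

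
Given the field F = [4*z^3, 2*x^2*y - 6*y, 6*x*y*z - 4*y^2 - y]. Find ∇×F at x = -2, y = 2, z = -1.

(-5, 24, -16)

(∇×F)₁ = ∂F₃/∂y − ∂F₂/∂z = 6*x*z - 8*y - 1
(∇×F)₂ = ∂F₁/∂z − ∂F₃/∂x = -6*y*z + 12*z^2
(∇×F)₃ = ∂F₂/∂x − ∂F₁/∂y = 4*x*y
∇×F = (6*x*z - 8*y - 1, -6*y*z + 12*z^2, 4*x*y)
At (-2, 2, -1): (-5, 24, -16).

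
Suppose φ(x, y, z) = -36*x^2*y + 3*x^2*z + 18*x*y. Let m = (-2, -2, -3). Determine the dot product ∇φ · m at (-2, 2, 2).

∂φ/∂x = -72*x*y + 6*x*z + 18*y
∂φ/∂y = -36*x^2 + 18*x
∂φ/∂z = 3*x^2
∇φ at (-2, 2, 2) = (300, -180, 12)
∇φ · m = (300)(-2) + (-180)(-2) + (12)(-3) = -276

-276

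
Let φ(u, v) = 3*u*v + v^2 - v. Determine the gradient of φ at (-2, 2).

∂φ/∂u = 3*v
∂φ/∂v = 3*u + 2*v - 1
∇φ = (3*v, 3*u + 2*v - 1)
At (-2, 2): (6, -3).

(6, -3)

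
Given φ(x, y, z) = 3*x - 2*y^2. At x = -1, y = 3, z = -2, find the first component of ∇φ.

3

(∇φ)_1 = ∂φ/∂x = 3
At (-1, 3, -2): 3.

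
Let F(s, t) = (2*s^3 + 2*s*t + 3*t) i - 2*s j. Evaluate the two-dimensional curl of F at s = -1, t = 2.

-3

∂F₂/∂s = -2
∂F₁/∂t = 2*s + 3
Scalar curl = -2*s - 5
At (-1, 2): -3.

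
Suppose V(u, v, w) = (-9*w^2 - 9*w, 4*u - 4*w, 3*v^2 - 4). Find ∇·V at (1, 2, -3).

0

∂V₁/∂u = 0
∂V₂/∂v = 0
∂V₃/∂w = 0
∇·V = 0
At (1, 2, -3): 0.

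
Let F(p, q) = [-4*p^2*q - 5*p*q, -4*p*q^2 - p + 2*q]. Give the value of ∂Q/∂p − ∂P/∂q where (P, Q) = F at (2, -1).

∂F₂/∂p = -4*q^2 - 1
∂F₁/∂q = -4*p^2 - 5*p
Scalar curl = 4*p^2 + 5*p - 4*q^2 - 1
At (2, -1): 21.

21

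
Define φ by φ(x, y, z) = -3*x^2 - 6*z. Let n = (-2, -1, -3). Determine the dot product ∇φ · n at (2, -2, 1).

∂φ/∂x = -6*x
∂φ/∂y = 0
∂φ/∂z = -6
∇φ at (2, -2, 1) = (-12, 0, -6)
∇φ · n = (-12)(-2) + (0)(-1) + (-6)(-3) = 42

42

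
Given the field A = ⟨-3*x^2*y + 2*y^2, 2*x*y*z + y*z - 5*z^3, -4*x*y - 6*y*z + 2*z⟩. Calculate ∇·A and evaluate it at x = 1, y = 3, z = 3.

-25

∂A₁/∂x = -6*x*y
∂A₂/∂y = 2*x*z + z
∂A₃/∂z = -6*y + 2
∇·A = -6*x*y + 2*x*z - 6*y + z + 2
At (1, 3, 3): -25.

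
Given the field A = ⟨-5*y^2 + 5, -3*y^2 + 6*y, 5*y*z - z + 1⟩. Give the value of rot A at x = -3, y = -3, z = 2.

(10, 0, -30)

(∇×A)₁ = ∂A₃/∂y − ∂A₂/∂z = 5*z
(∇×A)₂ = ∂A₁/∂z − ∂A₃/∂x = 0
(∇×A)₃ = ∂A₂/∂x − ∂A₁/∂y = 10*y
∇×A = (5*z, 0, 10*y)
At (-3, -3, 2): (10, 0, -30).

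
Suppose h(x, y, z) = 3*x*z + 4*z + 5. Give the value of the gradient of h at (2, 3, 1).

(3, 0, 10)

∂h/∂x = 3*z
∂h/∂y = 0
∂h/∂z = 3*x + 4
∇h = (3*z, 0, 3*x + 4)
At (2, 3, 1): (3, 0, 10).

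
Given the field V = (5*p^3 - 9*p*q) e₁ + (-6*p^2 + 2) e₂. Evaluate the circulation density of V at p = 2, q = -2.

∂V₂/∂p = -12*p
∂V₁/∂q = -9*p
Scalar curl = -3*p
At (2, -2): -6.

-6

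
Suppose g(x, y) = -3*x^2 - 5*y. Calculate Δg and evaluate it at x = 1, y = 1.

-6

∂²g/∂x² = -6
∂²g/∂y² = 0
∇²g = -6
At (1, 1): -6.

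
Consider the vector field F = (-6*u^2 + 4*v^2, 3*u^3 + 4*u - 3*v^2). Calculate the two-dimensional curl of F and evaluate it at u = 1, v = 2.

-3

∂F₂/∂u = 9*u^2 + 4
∂F₁/∂v = 8*v
Scalar curl = 9*u^2 - 8*v + 4
At (1, 2): -3.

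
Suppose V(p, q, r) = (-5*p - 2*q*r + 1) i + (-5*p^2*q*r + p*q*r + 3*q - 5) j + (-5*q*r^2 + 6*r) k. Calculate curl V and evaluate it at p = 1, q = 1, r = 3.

(-41, -2, -21)

(∇×V)₁ = ∂V₃/∂q − ∂V₂/∂r = 5*p^2*q - p*q - 5*r^2
(∇×V)₂ = ∂V₁/∂r − ∂V₃/∂p = -2*q
(∇×V)₃ = ∂V₂/∂p − ∂V₁/∂q = -10*p*q*r + q*r + 2*r
∇×V = (5*p^2*q - p*q - 5*r^2, -2*q, -10*p*q*r + q*r + 2*r)
At (1, 1, 3): (-41, -2, -21).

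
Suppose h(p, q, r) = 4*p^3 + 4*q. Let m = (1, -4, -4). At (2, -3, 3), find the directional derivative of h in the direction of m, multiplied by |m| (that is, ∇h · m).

32

∂h/∂p = 12*p^2
∂h/∂q = 4
∂h/∂r = 0
∇h at (2, -3, 3) = (48, 4, 0)
∇h · m = (48)(1) + (4)(-4) + (0)(-4) = 32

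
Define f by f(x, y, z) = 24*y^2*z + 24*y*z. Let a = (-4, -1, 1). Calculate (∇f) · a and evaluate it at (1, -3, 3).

∂f/∂x = 0
∂f/∂y = 48*y*z + 24*z
∂f/∂z = 24*y^2 + 24*y
∇f at (1, -3, 3) = (0, -360, 144)
∇f · a = (0)(-4) + (-360)(-1) + (144)(1) = 504

504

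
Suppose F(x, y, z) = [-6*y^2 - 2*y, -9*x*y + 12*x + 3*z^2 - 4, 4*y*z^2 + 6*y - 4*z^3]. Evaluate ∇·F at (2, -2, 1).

∂F₁/∂x = 0
∂F₂/∂y = -9*x
∂F₃/∂z = 8*y*z - 12*z^2
∇·F = -9*x + 8*y*z - 12*z^2
At (2, -2, 1): -46.

-46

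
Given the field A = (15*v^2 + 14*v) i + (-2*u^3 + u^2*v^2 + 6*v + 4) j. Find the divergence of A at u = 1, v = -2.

2

∂A₁/∂u = 0
∂A₂/∂v = 2*u^2*v + 6
∇·A = 2*u^2*v + 6
At (1, -2): 2.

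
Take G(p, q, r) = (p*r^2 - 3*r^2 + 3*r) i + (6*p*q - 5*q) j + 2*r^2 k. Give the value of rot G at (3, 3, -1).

(0, 3, 18)

(∇×G)₁ = ∂G₃/∂q − ∂G₂/∂r = 0
(∇×G)₂ = ∂G₁/∂r − ∂G₃/∂p = 2*p*r - 6*r + 3
(∇×G)₃ = ∂G₂/∂p − ∂G₁/∂q = 6*q
∇×G = (0, 2*p*r - 6*r + 3, 6*q)
At (3, 3, -1): (0, 3, 18).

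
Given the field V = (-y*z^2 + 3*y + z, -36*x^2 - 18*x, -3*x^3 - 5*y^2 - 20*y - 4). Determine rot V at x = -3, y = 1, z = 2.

(-30, 78, 199)

(∇×V)₁ = ∂V₃/∂y − ∂V₂/∂z = -10*y - 20
(∇×V)₂ = ∂V₁/∂z − ∂V₃/∂x = 9*x^2 - 2*y*z + 1
(∇×V)₃ = ∂V₂/∂x − ∂V₁/∂y = -72*x + z^2 - 21
∇×V = (-10*y - 20, 9*x^2 - 2*y*z + 1, -72*x + z^2 - 21)
At (-3, 1, 2): (-30, 78, 199).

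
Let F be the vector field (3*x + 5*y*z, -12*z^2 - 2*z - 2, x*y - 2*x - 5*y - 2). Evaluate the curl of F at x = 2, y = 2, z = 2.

(47, 10, -10)

(∇×F)₁ = ∂F₃/∂y − ∂F₂/∂z = x + 24*z - 3
(∇×F)₂ = ∂F₁/∂z − ∂F₃/∂x = 4*y + 2
(∇×F)₃ = ∂F₂/∂x − ∂F₁/∂y = -5*z
∇×F = (x + 24*z - 3, 4*y + 2, -5*z)
At (2, 2, 2): (47, 10, -10).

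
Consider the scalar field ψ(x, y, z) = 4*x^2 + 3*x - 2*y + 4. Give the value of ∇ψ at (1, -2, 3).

(11, -2, 0)

∂ψ/∂x = 8*x + 3
∂ψ/∂y = -2
∂ψ/∂z = 0
∇ψ = (8*x + 3, -2, 0)
At (1, -2, 3): (11, -2, 0).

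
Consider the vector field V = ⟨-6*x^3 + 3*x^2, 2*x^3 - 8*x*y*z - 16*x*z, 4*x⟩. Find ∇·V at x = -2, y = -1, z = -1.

-100

∂V₁/∂x = -18*x^2 + 6*x
∂V₂/∂y = -8*x*z
∂V₃/∂z = 0
∇·V = -18*x^2 - 8*x*z + 6*x
At (-2, -1, -1): -100.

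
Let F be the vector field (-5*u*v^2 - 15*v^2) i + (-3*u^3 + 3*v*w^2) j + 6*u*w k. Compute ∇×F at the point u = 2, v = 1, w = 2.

(-12, -12, 14)

(∇×F)₁ = ∂F₃/∂v − ∂F₂/∂w = -6*v*w
(∇×F)₂ = ∂F₁/∂w − ∂F₃/∂u = -6*w
(∇×F)₃ = ∂F₂/∂u − ∂F₁/∂v = -9*u^2 + 10*u*v + 30*v
∇×F = (-6*v*w, -6*w, -9*u^2 + 10*u*v + 30*v)
At (2, 1, 2): (-12, -12, 14).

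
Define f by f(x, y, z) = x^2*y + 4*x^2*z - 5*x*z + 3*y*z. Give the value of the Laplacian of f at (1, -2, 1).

∂²f/∂x² = 2*(y + 4*z)
∂²f/∂y² = 0
∂²f/∂z² = 0
∇²f = 2*y + 8*z
At (1, -2, 1): 4.

4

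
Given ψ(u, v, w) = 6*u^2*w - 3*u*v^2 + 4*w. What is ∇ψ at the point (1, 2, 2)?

∂ψ/∂u = 12*u*w - 3*v^2
∂ψ/∂v = -6*u*v
∂ψ/∂w = 6*u^2 + 4
∇ψ = (12*u*w - 3*v^2, -6*u*v, 6*u^2 + 4)
At (1, 2, 2): (12, -12, 10).

(12, -12, 10)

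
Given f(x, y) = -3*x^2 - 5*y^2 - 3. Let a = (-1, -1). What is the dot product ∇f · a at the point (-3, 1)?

-8

∂f/∂x = -6*x
∂f/∂y = -10*y
∇f at (-3, 1) = (18, -10)
∇f · a = (18)(-1) + (-10)(-1) = -8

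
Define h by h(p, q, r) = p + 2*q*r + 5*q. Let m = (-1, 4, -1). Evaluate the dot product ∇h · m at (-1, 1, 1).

25

∂h/∂p = 1
∂h/∂q = 2*r + 5
∂h/∂r = 2*q
∇h at (-1, 1, 1) = (1, 7, 2)
∇h · m = (1)(-1) + (7)(4) + (2)(-1) = 25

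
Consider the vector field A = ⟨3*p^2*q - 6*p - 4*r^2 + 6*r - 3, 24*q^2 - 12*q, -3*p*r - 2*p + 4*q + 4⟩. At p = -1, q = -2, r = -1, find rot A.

(∇×A)₁ = ∂A₃/∂q − ∂A₂/∂r = 4
(∇×A)₂ = ∂A₁/∂r − ∂A₃/∂p = -5*r + 8
(∇×A)₃ = ∂A₂/∂p − ∂A₁/∂q = -3*p^2
∇×A = (4, -5*r + 8, -3*p^2)
At (-1, -2, -1): (4, 13, -3).

(4, 13, -3)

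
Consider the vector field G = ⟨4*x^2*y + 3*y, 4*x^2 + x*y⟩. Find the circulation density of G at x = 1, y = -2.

-1

∂G₂/∂x = 8*x + y
∂G₁/∂y = 4*x^2 + 3
Scalar curl = -4*x^2 + 8*x + y - 3
At (1, -2): -1.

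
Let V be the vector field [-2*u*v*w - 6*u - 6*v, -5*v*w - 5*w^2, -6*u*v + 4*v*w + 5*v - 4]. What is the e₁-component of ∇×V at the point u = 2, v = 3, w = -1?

-6

(∇×V)_1 = ∂V₃/∂v − ∂V₂/∂w
= -6*u + 4*w + 5 − (-5*v - 10*w)
= -6*u + 5*v + 14*w + 5
At (2, 3, -1): -6.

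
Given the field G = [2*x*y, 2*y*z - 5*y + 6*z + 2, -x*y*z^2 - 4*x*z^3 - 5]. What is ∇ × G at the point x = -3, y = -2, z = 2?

(∇×G)₁ = ∂G₃/∂y − ∂G₂/∂z = -x*z^2 - 2*y - 6
(∇×G)₂ = ∂G₁/∂z − ∂G₃/∂x = y*z^2 + 4*z^3
(∇×G)₃ = ∂G₂/∂x − ∂G₁/∂y = -2*x
∇×G = (-x*z^2 - 2*y - 6, y*z^2 + 4*z^3, -2*x)
At (-3, -2, 2): (10, 24, 6).

(10, 24, 6)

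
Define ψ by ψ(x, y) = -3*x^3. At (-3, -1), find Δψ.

54

∂²ψ/∂x² = -18*x
∂²ψ/∂y² = 0
∇²ψ = -18*x
At (-3, -1): 54.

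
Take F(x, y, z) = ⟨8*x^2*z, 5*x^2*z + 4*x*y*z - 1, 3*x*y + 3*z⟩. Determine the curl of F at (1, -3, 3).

(∇×F)₁ = ∂F₃/∂y − ∂F₂/∂z = -5*x^2 - 4*x*y + 3*x
(∇×F)₂ = ∂F₁/∂z − ∂F₃/∂x = 8*x^2 - 3*y
(∇×F)₃ = ∂F₂/∂x − ∂F₁/∂y = 10*x*z + 4*y*z
∇×F = (-5*x^2 - 4*x*y + 3*x, 8*x^2 - 3*y, 10*x*z + 4*y*z)
At (1, -3, 3): (10, 17, -6).

(10, 17, -6)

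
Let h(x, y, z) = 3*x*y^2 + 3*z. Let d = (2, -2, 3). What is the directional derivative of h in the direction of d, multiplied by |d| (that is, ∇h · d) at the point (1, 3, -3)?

∂h/∂x = 3*y^2
∂h/∂y = 6*x*y
∂h/∂z = 3
∇h at (1, 3, -3) = (27, 18, 3)
∇h · d = (27)(2) + (18)(-2) + (3)(3) = 27

27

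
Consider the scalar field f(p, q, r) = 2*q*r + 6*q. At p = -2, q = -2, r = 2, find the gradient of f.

∂f/∂p = 0
∂f/∂q = 2*r + 6
∂f/∂r = 2*q
∇f = (0, 2*r + 6, 2*q)
At (-2, -2, 2): (0, 10, -4).

(0, 10, -4)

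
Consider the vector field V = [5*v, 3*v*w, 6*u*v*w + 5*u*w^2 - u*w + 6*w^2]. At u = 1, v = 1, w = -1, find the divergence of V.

-20

∂V₁/∂u = 0
∂V₂/∂v = 3*w
∂V₃/∂w = 6*u*v + 10*u*w - u + 12*w
∇·V = 6*u*v + 10*u*w - u + 15*w
At (1, 1, -1): -20.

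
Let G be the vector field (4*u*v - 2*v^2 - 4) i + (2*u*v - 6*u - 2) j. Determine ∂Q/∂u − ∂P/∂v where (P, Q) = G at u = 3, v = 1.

∂G₂/∂u = 2*v - 6
∂G₁/∂v = 4*u - 4*v
Scalar curl = -4*u + 6*v - 6
At (3, 1): -12.

-12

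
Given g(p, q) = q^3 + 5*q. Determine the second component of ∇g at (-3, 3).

32

(∇g)_2 = ∂g/∂q = 3*q^2 + 5
At (-3, 3): 32.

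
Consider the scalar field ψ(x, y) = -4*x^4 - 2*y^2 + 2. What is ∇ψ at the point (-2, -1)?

∂ψ/∂x = -16*x^3
∂ψ/∂y = -4*y
∇ψ = (-16*x^3, -4*y)
At (-2, -1): (128, 4).

(128, 4)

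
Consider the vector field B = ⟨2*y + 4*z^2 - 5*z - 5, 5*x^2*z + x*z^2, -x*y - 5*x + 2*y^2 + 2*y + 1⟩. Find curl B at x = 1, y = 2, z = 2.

(∇×B)₁ = ∂B₃/∂y − ∂B₂/∂z = -5*x^2 - 2*x*z - x + 4*y + 2
(∇×B)₂ = ∂B₁/∂z − ∂B₃/∂x = y + 8*z
(∇×B)₃ = ∂B₂/∂x − ∂B₁/∂y = 10*x*z + z^2 - 2
∇×B = (-5*x^2 - 2*x*z - x + 4*y + 2, y + 8*z, 10*x*z + z^2 - 2)
At (1, 2, 2): (0, 18, 22).

(0, 18, 22)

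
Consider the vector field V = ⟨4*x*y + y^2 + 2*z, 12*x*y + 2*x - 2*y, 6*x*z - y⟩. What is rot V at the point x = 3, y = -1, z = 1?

(∇×V)₁ = ∂V₃/∂y − ∂V₂/∂z = -1
(∇×V)₂ = ∂V₁/∂z − ∂V₃/∂x = -6*z + 2
(∇×V)₃ = ∂V₂/∂x − ∂V₁/∂y = -4*x + 10*y + 2
∇×V = (-1, -6*z + 2, -4*x + 10*y + 2)
At (3, -1, 1): (-1, -4, -20).

(-1, -4, -20)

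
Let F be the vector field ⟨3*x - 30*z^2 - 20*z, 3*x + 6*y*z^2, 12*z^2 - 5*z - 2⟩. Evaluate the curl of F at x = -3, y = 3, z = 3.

(∇×F)₁ = ∂F₃/∂y − ∂F₂/∂z = -12*y*z
(∇×F)₂ = ∂F₁/∂z − ∂F₃/∂x = -60*z - 20
(∇×F)₃ = ∂F₂/∂x − ∂F₁/∂y = 3
∇×F = (-12*y*z, -60*z - 20, 3)
At (-3, 3, 3): (-108, -200, 3).

(-108, -200, 3)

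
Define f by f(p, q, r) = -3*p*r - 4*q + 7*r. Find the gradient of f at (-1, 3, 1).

∂f/∂p = -3*r
∂f/∂q = -4
∂f/∂r = -3*p + 7
∇f = (-3*r, -4, -3*p + 7)
At (-1, 3, 1): (-3, -4, 10).

(-3, -4, 10)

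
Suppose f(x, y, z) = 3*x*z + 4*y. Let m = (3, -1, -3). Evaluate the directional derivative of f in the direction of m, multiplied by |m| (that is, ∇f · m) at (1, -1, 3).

∂f/∂x = 3*z
∂f/∂y = 4
∂f/∂z = 3*x
∇f at (1, -1, 3) = (9, 4, 3)
∇f · m = (9)(3) + (4)(-1) + (3)(-3) = 14

14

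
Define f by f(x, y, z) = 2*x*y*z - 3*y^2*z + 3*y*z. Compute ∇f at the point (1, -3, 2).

∂f/∂x = 2*y*z
∂f/∂y = 2*x*z - 6*y*z + 3*z
∂f/∂z = 2*x*y - 3*y^2 + 3*y
∇f = (2*y*z, 2*x*z - 6*y*z + 3*z, 2*x*y - 3*y^2 + 3*y)
At (1, -3, 2): (-12, 46, -42).

(-12, 46, -42)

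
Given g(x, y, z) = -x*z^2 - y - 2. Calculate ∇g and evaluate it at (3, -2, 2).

(-4, -1, -12)

∂g/∂x = -z^2
∂g/∂y = -1
∂g/∂z = -2*x*z
∇g = (-z^2, -1, -2*x*z)
At (3, -2, 2): (-4, -1, -12).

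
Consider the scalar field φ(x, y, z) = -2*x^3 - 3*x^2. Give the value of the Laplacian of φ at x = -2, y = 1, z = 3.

∂²φ/∂x² = -6*(2*x + 1)
∂²φ/∂y² = 0
∂²φ/∂z² = 0
∇²φ = -12*x - 6
At (-2, 1, 3): 18.

18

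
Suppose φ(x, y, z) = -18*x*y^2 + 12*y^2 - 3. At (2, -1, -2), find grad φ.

(-18, 48, 0)

∂φ/∂x = -18*y^2
∂φ/∂y = -36*x*y + 24*y
∂φ/∂z = 0
∇φ = (-18*y^2, -36*x*y + 24*y, 0)
At (2, -1, -2): (-18, 48, 0).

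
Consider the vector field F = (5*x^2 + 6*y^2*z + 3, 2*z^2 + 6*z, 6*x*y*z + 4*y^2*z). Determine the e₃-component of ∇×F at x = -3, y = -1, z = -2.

-24

(∇×F)_3 = ∂F₂/∂x − ∂F₁/∂y
= 0 − (12*y*z)
= -12*y*z
At (-3, -1, -2): -24.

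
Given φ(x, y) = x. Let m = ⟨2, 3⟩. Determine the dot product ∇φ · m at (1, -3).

2

∂φ/∂x = 1
∂φ/∂y = 0
∇φ at (1, -3) = (1, 0)
∇φ · m = (1)(2) + (0)(3) = 2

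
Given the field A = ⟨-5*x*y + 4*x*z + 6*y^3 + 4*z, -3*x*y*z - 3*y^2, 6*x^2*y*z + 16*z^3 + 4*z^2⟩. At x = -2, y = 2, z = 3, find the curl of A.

(60, 140, -100)

(∇×A)₁ = ∂A₃/∂y − ∂A₂/∂z = 6*x^2*z + 3*x*y
(∇×A)₂ = ∂A₁/∂z − ∂A₃/∂x = -12*x*y*z + 4*x + 4
(∇×A)₃ = ∂A₂/∂x − ∂A₁/∂y = 5*x - 18*y^2 - 3*y*z
∇×A = (6*x^2*z + 3*x*y, -12*x*y*z + 4*x + 4, 5*x - 18*y^2 - 3*y*z)
At (-2, 2, 3): (60, 140, -100).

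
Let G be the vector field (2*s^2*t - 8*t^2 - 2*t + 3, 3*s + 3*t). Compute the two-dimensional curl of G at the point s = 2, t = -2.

∂G₂/∂s = 3
∂G₁/∂t = 2*s^2 - 16*t - 2
Scalar curl = -2*s^2 + 16*t + 5
At (2, -2): -35.

-35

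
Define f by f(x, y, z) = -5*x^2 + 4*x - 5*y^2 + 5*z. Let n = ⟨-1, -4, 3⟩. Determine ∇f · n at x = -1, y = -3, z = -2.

∂f/∂x = -10*x + 4
∂f/∂y = -10*y
∂f/∂z = 5
∇f at (-1, -3, -2) = (14, 30, 5)
∇f · n = (14)(-1) + (30)(-4) + (5)(3) = -119

-119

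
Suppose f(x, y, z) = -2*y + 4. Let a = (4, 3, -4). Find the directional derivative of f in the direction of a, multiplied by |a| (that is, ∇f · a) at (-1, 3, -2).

∂f/∂x = 0
∂f/∂y = -2
∂f/∂z = 0
∇f at (-1, 3, -2) = (0, -2, 0)
∇f · a = (0)(4) + (-2)(3) + (0)(-4) = -6

-6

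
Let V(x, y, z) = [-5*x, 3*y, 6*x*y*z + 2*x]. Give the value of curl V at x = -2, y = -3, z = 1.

(-12, 16, 0)

(∇×V)₁ = ∂V₃/∂y − ∂V₂/∂z = 6*x*z
(∇×V)₂ = ∂V₁/∂z − ∂V₃/∂x = -6*y*z - 2
(∇×V)₃ = ∂V₂/∂x − ∂V₁/∂y = 0
∇×V = (6*x*z, -6*y*z - 2, 0)
At (-2, -3, 1): (-12, 16, 0).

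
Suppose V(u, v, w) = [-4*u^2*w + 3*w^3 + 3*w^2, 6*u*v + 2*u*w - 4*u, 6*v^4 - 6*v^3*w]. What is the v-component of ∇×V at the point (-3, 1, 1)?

-21

(∇×V)_2 = ∂V₁/∂w − ∂V₃/∂u
= -4*u^2 + 9*w^2 + 6*w − (0)
= -4*u^2 + 9*w^2 + 6*w
At (-3, 1, 1): -21.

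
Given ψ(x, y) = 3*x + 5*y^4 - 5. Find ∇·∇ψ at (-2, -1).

∂²ψ/∂x² = 0
∂²ψ/∂y² = 60*y^2
∇²ψ = 60*y^2
At (-2, -1): 60.

60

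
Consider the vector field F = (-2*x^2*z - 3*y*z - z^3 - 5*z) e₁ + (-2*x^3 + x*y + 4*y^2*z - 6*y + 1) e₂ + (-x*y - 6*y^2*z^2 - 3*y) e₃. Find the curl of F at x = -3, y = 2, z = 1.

(∇×F)₁ = ∂F₃/∂y − ∂F₂/∂z = -x - 4*y^2 - 12*y*z^2 - 3
(∇×F)₂ = ∂F₁/∂z − ∂F₃/∂x = -2*x^2 - 2*y - 3*z^2 - 5
(∇×F)₃ = ∂F₂/∂x − ∂F₁/∂y = -6*x^2 + y + 3*z
∇×F = (-x - 4*y^2 - 12*y*z^2 - 3, -2*x^2 - 2*y - 3*z^2 - 5, -6*x^2 + y + 3*z)
At (-3, 2, 1): (-40, -30, -49).

(-40, -30, -49)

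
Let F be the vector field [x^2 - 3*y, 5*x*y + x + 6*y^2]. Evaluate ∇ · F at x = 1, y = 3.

∂F₁/∂x = 2*x
∂F₂/∂y = 5*x + 12*y
∇·F = 7*x + 12*y
At (1, 3): 43.

43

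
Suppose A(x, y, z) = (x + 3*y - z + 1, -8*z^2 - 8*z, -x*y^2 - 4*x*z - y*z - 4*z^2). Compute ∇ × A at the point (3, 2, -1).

(-19, -1, -3)

(∇×A)₁ = ∂A₃/∂y − ∂A₂/∂z = -2*x*y + 15*z + 8
(∇×A)₂ = ∂A₁/∂z − ∂A₃/∂x = y^2 + 4*z - 1
(∇×A)₃ = ∂A₂/∂x − ∂A₁/∂y = -3
∇×A = (-2*x*y + 15*z + 8, y^2 + 4*z - 1, -3)
At (3, 2, -1): (-19, -1, -3).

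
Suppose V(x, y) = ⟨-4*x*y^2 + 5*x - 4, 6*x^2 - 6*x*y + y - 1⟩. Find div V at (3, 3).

-48

∂V₁/∂x = -4*y^2 + 5
∂V₂/∂y = -6*x + 1
∇·V = -6*x - 4*y^2 + 6
At (3, 3): -48.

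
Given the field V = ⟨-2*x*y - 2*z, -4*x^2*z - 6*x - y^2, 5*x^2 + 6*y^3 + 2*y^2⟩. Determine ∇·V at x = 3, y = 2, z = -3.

∂V₁/∂x = -2*y
∂V₂/∂y = -2*y
∂V₃/∂z = 0
∇·V = -4*y
At (3, 2, -3): -8.

-8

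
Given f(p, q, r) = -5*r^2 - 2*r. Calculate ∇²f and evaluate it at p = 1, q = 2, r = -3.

-10

∂²f/∂p² = 0
∂²f/∂q² = 0
∂²f/∂r² = -10
∇²f = -10
At (1, 2, -3): -10.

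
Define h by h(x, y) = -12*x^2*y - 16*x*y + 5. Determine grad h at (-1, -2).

(-16, 4)

∂h/∂x = -24*x*y - 16*y
∂h/∂y = -12*x^2 - 16*x
∇h = (-24*x*y - 16*y, -12*x^2 - 16*x)
At (-1, -2): (-16, 4).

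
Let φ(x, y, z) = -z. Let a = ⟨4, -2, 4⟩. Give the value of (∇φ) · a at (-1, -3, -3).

∂φ/∂x = 0
∂φ/∂y = 0
∂φ/∂z = -1
∇φ at (-1, -3, -3) = (0, 0, -1)
∇φ · a = (0)(4) + (0)(-2) + (-1)(4) = -4

-4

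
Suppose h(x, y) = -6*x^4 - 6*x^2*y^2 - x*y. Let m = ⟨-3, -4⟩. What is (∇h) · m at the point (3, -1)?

∂h/∂x = -24*x^3 - 12*x*y^2 - y
∂h/∂y = -12*x^2*y - x
∇h at (3, -1) = (-683, 105)
∇h · m = (-683)(-3) + (105)(-4) = 1629

1629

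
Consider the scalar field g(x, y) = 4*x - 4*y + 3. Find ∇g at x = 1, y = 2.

∂g/∂x = 4
∂g/∂y = -4
∇g = (4, -4)
At (1, 2): (4, -4).

(4, -4)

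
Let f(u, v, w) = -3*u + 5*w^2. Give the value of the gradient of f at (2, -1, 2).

∂f/∂u = -3
∂f/∂v = 0
∂f/∂w = 10*w
∇f = (-3, 0, 10*w)
At (2, -1, 2): (-3, 0, 20).

(-3, 0, 20)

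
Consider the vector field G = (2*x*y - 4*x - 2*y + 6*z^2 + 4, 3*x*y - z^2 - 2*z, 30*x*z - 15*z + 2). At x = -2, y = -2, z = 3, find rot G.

(∇×G)₁ = ∂G₃/∂y − ∂G₂/∂z = 2*z + 2
(∇×G)₂ = ∂G₁/∂z − ∂G₃/∂x = -18*z
(∇×G)₃ = ∂G₂/∂x − ∂G₁/∂y = -2*x + 3*y + 2
∇×G = (2*z + 2, -18*z, -2*x + 3*y + 2)
At (-2, -2, 3): (8, -54, 0).

(8, -54, 0)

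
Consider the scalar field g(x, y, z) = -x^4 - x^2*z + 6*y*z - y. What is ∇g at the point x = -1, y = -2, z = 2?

∂g/∂x = -4*x^3 - 2*x*z
∂g/∂y = 6*z - 1
∂g/∂z = -x^2 + 6*y
∇g = (-4*x^3 - 2*x*z, 6*z - 1, -x^2 + 6*y)
At (-1, -2, 2): (8, 11, -13).

(8, 11, -13)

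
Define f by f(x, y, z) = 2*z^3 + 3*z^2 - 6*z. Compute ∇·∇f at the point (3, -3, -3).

∂²f/∂x² = 0
∂²f/∂y² = 0
∂²f/∂z² = 6*(2*z + 1)
∇²f = 12*z + 6
At (3, -3, -3): -30.

-30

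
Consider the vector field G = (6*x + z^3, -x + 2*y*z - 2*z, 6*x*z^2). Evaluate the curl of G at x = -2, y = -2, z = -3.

(∇×G)₁ = ∂G₃/∂y − ∂G₂/∂z = -2*y + 2
(∇×G)₂ = ∂G₁/∂z − ∂G₃/∂x = -3*z^2
(∇×G)₃ = ∂G₂/∂x − ∂G₁/∂y = -1
∇×G = (-2*y + 2, -3*z^2, -1)
At (-2, -2, -3): (6, -27, -1).

(6, -27, -1)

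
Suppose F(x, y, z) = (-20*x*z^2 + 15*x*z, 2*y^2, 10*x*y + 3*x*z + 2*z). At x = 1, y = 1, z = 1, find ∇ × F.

(∇×F)₁ = ∂F₃/∂y − ∂F₂/∂z = 10*x
(∇×F)₂ = ∂F₁/∂z − ∂F₃/∂x = -40*x*z + 15*x - 10*y - 3*z
(∇×F)₃ = ∂F₂/∂x − ∂F₁/∂y = 0
∇×F = (10*x, -40*x*z + 15*x - 10*y - 3*z, 0)
At (1, 1, 1): (10, -38, 0).

(10, -38, 0)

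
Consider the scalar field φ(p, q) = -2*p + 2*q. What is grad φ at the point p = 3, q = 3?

∂φ/∂p = -2
∂φ/∂q = 2
∇φ = (-2, 2)
At (3, 3): (-2, 2).

(-2, 2)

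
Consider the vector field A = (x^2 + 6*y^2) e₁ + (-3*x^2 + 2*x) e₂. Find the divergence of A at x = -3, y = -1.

-6

∂A₁/∂x = 2*x
∂A₂/∂y = 0
∇·A = 2*x
At (-3, -1): -6.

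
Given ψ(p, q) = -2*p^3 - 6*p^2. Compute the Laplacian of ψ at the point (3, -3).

∂²ψ/∂p² = -12*(p + 1)
∂²ψ/∂q² = 0
∇²ψ = -12*p - 12
At (3, -3): -48.

-48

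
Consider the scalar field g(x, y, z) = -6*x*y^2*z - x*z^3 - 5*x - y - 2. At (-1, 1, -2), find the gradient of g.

(15, -25, 18)

∂g/∂x = -6*y^2*z - z^3 - 5
∂g/∂y = -12*x*y*z - 1
∂g/∂z = -6*x*y^2 - 3*x*z^2
∇g = (-6*y^2*z - z^3 - 5, -12*x*y*z - 1, -6*x*y^2 - 3*x*z^2)
At (-1, 1, -2): (15, -25, 18).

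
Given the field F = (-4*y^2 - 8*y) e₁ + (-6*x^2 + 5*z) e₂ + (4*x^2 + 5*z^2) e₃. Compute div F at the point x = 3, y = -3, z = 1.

10

∂F₁/∂x = 0
∂F₂/∂y = 0
∂F₃/∂z = 10*z
∇·F = 10*z
At (3, -3, 1): 10.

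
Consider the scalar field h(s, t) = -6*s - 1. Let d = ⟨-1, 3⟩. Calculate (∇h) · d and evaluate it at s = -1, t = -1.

∂h/∂s = -6
∂h/∂t = 0
∇h at (-1, -1) = (-6, 0)
∇h · d = (-6)(-1) + (0)(3) = 6

6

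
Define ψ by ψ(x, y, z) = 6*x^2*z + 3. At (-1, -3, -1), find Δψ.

∂²ψ/∂x² = 12*z
∂²ψ/∂y² = 0
∂²ψ/∂z² = 0
∇²ψ = 12*z
At (-1, -3, -1): -12.

-12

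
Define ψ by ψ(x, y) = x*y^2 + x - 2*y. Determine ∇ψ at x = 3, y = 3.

(10, 16)

∂ψ/∂x = y^2 + 1
∂ψ/∂y = 2*x*y - 2
∇ψ = (y^2 + 1, 2*x*y - 2)
At (3, 3): (10, 16).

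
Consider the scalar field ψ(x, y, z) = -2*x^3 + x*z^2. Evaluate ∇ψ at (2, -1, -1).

∂ψ/∂x = -6*x^2 + z^2
∂ψ/∂y = 0
∂ψ/∂z = 2*x*z
∇ψ = (-6*x^2 + z^2, 0, 2*x*z)
At (2, -1, -1): (-23, 0, -4).

(-23, 0, -4)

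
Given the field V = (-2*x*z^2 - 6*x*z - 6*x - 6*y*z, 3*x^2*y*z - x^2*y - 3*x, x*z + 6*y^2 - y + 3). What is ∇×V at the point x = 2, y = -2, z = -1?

(-1, 9, 23)

(∇×V)₁ = ∂V₃/∂y − ∂V₂/∂z = -3*x^2*y + 12*y - 1
(∇×V)₂ = ∂V₁/∂z − ∂V₃/∂x = -4*x*z - 6*x - 6*y - z
(∇×V)₃ = ∂V₂/∂x − ∂V₁/∂y = 6*x*y*z - 2*x*y + 6*z - 3
∇×V = (-3*x^2*y + 12*y - 1, -4*x*z - 6*x - 6*y - z, 6*x*y*z - 2*x*y + 6*z - 3)
At (2, -2, -1): (-1, 9, 23).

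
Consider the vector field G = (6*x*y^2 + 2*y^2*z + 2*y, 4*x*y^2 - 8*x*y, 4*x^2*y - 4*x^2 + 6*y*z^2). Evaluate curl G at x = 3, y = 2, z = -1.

(42, -16, -66)

(∇×G)₁ = ∂G₃/∂y − ∂G₂/∂z = 4*x^2 + 6*z^2
(∇×G)₂ = ∂G₁/∂z − ∂G₃/∂x = -8*x*y + 8*x + 2*y^2
(∇×G)₃ = ∂G₂/∂x − ∂G₁/∂y = -12*x*y + 4*y^2 - 4*y*z - 8*y - 2
∇×G = (4*x^2 + 6*z^2, -8*x*y + 8*x + 2*y^2, -12*x*y + 4*y^2 - 4*y*z - 8*y - 2)
At (3, 2, -1): (42, -16, -66).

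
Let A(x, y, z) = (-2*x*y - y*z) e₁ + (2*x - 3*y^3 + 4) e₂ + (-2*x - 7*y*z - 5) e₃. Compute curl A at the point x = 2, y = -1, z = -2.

(14, 3, 4)

(∇×A)₁ = ∂A₃/∂y − ∂A₂/∂z = -7*z
(∇×A)₂ = ∂A₁/∂z − ∂A₃/∂x = -y + 2
(∇×A)₃ = ∂A₂/∂x − ∂A₁/∂y = 2*x + z + 2
∇×A = (-7*z, -y + 2, 2*x + z + 2)
At (2, -1, -2): (14, 3, 4).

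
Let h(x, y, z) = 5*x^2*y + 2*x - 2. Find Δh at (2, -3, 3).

-30

∂²h/∂x² = 10*y
∂²h/∂y² = 0
∂²h/∂z² = 0
∇²h = 10*y
At (2, -3, 3): -30.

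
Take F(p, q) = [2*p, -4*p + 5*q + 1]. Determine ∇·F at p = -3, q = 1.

7

∂F₁/∂p = 2
∂F₂/∂q = 5
∇·F = 7
At (-3, 1): 7.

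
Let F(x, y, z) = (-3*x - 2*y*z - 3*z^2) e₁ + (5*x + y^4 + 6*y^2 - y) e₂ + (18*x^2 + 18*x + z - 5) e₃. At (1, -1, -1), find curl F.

(0, -46, 3)

(∇×F)₁ = ∂F₃/∂y − ∂F₂/∂z = 0
(∇×F)₂ = ∂F₁/∂z − ∂F₃/∂x = -36*x - 2*y - 6*z - 18
(∇×F)₃ = ∂F₂/∂x − ∂F₁/∂y = 2*z + 5
∇×F = (0, -36*x - 2*y - 6*z - 18, 2*z + 5)
At (1, -1, -1): (0, -46, 3).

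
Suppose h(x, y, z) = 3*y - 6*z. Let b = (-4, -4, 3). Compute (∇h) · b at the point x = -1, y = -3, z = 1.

-30

∂h/∂x = 0
∂h/∂y = 3
∂h/∂z = -6
∇h at (-1, -3, 1) = (0, 3, -6)
∇h · b = (0)(-4) + (3)(-4) + (-6)(3) = -30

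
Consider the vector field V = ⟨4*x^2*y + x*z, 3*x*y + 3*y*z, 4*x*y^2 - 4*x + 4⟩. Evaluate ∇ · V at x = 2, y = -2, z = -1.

∂V₁/∂x = 8*x*y + z
∂V₂/∂y = 3*x + 3*z
∂V₃/∂z = 0
∇·V = 8*x*y + 3*x + 4*z
At (2, -2, -1): -30.

-30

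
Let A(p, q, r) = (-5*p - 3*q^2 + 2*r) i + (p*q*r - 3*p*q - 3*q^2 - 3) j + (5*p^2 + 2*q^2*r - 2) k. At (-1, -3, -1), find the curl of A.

(∇×A)₁ = ∂A₃/∂q − ∂A₂/∂r = -p*q + 4*q*r
(∇×A)₂ = ∂A₁/∂r − ∂A₃/∂p = -10*p + 2
(∇×A)₃ = ∂A₂/∂p − ∂A₁/∂q = q*r + 3*q
∇×A = (-p*q + 4*q*r, -10*p + 2, q*r + 3*q)
At (-1, -3, -1): (9, 12, -6).

(9, 12, -6)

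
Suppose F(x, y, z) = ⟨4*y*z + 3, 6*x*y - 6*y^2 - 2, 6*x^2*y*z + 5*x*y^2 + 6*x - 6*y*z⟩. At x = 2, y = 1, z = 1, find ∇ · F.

18

∂F₁/∂x = 0
∂F₂/∂y = 6*x - 12*y
∂F₃/∂z = 6*x^2*y - 6*y
∇·F = 6*x^2*y + 6*x - 18*y
At (2, 1, 1): 18.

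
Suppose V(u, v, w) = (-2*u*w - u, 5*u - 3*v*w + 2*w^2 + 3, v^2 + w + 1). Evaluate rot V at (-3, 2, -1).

(14, 6, 5)

(∇×V)₁ = ∂V₃/∂v − ∂V₂/∂w = 5*v - 4*w
(∇×V)₂ = ∂V₁/∂w − ∂V₃/∂u = -2*u
(∇×V)₃ = ∂V₂/∂u − ∂V₁/∂v = 5
∇×V = (5*v - 4*w, -2*u, 5)
At (-3, 2, -1): (14, 6, 5).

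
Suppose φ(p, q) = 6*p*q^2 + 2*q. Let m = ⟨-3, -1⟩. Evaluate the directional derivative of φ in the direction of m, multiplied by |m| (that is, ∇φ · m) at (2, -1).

4

∂φ/∂p = 6*q^2
∂φ/∂q = 12*p*q + 2
∇φ at (2, -1) = (6, -22)
∇φ · m = (6)(-3) + (-22)(-1) = 4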